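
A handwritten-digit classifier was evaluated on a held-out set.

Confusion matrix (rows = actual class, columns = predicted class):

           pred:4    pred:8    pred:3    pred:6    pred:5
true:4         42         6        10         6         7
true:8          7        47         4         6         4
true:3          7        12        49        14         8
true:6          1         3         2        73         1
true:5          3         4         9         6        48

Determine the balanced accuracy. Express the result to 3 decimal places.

Balanced accuracy = mean of per-class recall.
  4: recall = 42/71 = 0.5915
  8: recall = 47/68 = 0.6912
  3: recall = 49/90 = 0.5444
  6: recall = 73/80 = 0.9125
  5: recall = 48/70 = 0.6857
Mean = (0.5915 + 0.6912 + 0.5444 + 0.9125 + 0.6857) / 5 = 0.685

0.685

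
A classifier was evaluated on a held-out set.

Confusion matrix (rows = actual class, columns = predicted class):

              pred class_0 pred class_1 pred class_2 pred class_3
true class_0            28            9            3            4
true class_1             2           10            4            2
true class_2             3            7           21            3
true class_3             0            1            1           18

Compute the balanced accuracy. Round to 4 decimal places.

0.6774

Balanced accuracy = mean of per-class recall.
  class_0: recall = 28/44 = 0.63636
  class_1: recall = 10/18 = 0.55556
  class_2: recall = 21/34 = 0.61765
  class_3: recall = 18/20 = 0.90000
Mean = (0.63636 + 0.55556 + 0.61765 + 0.90000) / 4 = 0.6774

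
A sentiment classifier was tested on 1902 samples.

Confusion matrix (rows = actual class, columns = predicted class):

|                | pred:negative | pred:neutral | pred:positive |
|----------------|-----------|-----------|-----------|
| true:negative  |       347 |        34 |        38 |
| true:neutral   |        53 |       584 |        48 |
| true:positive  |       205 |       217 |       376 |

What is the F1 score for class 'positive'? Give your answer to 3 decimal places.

Take TP from the diagonal, FP from the rest of the 'positive' prediction marginal, FN from the rest of the 'positive' actual marginal.
F1 score = 2·TP/(2·TP+FP+FN).
positive: TP=376, FP=38+48=86, FN=205+217=422 → 752/1260 = 0.5968

0.597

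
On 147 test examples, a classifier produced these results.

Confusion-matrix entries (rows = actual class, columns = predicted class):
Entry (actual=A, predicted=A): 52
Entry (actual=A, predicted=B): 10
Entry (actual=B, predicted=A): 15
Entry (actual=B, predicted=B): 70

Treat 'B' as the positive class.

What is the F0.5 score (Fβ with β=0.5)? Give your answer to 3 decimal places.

0.864

Fβ = (1+β²)·TP / ((1+β²)·TP + β²·FN + FP), with β²=1/4
= 1.25·70 / (1.25·70 + 0.25·15 + 10) = 0.864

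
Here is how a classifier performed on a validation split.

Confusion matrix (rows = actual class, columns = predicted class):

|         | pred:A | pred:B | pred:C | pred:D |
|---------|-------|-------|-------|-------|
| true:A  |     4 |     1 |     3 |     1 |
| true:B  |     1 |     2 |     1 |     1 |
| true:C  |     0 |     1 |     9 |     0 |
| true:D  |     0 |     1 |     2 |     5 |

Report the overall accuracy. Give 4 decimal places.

Accuracy = trace / total = (4+2+9+5=20) / 32 = 20/32 = 0.6250

0.6250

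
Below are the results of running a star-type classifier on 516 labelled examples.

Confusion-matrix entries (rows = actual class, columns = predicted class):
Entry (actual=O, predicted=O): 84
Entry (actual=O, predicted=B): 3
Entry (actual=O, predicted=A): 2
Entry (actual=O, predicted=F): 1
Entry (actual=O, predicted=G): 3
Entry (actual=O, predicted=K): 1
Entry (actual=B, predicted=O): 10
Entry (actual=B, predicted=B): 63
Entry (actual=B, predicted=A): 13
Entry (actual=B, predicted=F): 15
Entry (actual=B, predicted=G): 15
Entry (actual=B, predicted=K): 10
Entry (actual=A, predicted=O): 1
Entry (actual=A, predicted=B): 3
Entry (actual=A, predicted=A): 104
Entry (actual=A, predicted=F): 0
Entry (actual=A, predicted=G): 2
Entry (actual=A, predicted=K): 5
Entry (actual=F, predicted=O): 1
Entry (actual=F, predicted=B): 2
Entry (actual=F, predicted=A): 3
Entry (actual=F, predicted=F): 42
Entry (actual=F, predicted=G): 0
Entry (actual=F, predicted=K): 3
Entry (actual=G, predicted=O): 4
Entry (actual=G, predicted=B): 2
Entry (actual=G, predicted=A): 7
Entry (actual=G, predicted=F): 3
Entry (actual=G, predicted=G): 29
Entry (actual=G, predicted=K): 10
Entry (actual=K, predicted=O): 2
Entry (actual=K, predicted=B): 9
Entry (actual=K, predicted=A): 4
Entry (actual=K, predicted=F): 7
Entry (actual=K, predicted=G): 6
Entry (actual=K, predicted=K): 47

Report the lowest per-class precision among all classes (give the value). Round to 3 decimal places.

Per-class precision (TP/(TP+FP)):
  O: TP=84, FP=10+1+1+4+2=18 → 84/102 = 0.8235
  B: TP=63, FP=3+3+2+2+9=19 → 63/82 = 0.7683
  A: TP=104, FP=2+13+3+7+4=29 → 104/133 = 0.7820
  F: TP=42, FP=1+15+0+3+7=26 → 42/68 = 0.6176
  G: TP=29, FP=3+15+2+0+6=26 → 29/55 = 0.5273
  K: TP=47, FP=1+10+5+3+10=29 → 47/76 = 0.6184
Lowest is class 'G' with precision = 0.527.

0.527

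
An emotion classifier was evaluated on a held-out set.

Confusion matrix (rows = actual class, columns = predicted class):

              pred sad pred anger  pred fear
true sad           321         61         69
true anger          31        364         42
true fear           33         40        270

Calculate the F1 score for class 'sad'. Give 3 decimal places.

0.768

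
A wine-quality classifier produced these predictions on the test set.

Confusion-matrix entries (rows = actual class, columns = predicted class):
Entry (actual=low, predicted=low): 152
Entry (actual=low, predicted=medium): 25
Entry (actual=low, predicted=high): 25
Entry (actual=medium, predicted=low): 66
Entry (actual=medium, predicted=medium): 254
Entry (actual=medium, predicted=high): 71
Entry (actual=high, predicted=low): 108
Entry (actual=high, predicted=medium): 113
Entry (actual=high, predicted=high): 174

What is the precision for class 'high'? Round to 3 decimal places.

0.644

Take TP from the diagonal, FP from the rest of the 'high' prediction marginal, FN from the rest of the 'high' actual marginal.
precision = TP/(TP+FP).
high: TP=174, FP=25+71=96 → 174/270 = 0.6444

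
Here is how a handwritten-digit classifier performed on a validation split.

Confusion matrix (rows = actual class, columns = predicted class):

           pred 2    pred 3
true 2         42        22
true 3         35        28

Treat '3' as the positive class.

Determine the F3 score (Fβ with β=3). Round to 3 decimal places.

0.454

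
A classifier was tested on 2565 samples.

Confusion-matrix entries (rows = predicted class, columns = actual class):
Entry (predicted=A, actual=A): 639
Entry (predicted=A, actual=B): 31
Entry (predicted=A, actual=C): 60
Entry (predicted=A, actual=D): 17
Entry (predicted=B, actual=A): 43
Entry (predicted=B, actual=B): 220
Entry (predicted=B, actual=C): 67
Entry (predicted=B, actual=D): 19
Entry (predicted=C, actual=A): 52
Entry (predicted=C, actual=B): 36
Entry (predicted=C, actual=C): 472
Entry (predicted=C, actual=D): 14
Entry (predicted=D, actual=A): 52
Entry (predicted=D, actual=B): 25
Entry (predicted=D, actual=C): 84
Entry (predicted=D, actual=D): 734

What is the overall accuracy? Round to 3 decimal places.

0.805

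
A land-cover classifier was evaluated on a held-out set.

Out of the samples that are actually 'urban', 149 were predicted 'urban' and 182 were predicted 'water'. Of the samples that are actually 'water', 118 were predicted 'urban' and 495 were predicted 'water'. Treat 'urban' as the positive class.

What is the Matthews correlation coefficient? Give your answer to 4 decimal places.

0.2730

MCC = (TP·TN − FP·FN) / √((TP+FP)(TP+FN)(TN+FP)(TN+FN))
Numerator = 149·495 − 118·182 = 52279
Denominator = √(267·331·613·677) = √36676543377 = 191511.2095
MCC = 52279 / 191511.2095 = 0.2730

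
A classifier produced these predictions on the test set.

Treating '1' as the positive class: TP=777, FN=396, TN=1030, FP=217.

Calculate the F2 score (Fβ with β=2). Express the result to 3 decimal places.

0.683

Fβ = (1+β²)·TP / ((1+β²)·TP + β²·FN + FP), with β²=4
= 5·777 / (5·777 + 4·396 + 217) = 0.683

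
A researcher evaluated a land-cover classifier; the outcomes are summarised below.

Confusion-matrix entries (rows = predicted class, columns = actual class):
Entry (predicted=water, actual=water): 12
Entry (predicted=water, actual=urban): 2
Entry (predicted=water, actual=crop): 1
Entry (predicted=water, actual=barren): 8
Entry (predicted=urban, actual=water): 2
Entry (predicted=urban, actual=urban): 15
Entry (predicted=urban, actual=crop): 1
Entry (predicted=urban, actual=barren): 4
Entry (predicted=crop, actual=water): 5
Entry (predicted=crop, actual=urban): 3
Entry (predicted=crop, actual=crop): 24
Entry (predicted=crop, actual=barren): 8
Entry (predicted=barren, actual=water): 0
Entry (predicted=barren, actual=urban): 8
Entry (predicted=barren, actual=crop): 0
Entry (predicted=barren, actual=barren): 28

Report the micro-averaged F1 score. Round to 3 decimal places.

0.653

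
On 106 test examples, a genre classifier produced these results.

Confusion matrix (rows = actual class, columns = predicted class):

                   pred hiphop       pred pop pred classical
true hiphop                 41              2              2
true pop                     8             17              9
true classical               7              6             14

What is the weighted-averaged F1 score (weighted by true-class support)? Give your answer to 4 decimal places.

Per-class F1 score (2·TP/(2·TP+FP+FN)):
  hiphop: TP=41, FP=8+7=15, FN=2+2=4 → 82/101 = 0.81188
  pop: TP=17, FP=2+6=8, FN=8+9=17 → 34/59 = 0.57627
  classical: TP=14, FP=2+9=11, FN=7+6=13 → 28/52 = 0.53846
Weighted-F1 score = Σ (supportᵢ/N)·F1 scoreᵢ with N=106: (45/106)·0.81188 + (34/106)·0.57627 + (27/106)·0.53846 = 0.6667

0.6667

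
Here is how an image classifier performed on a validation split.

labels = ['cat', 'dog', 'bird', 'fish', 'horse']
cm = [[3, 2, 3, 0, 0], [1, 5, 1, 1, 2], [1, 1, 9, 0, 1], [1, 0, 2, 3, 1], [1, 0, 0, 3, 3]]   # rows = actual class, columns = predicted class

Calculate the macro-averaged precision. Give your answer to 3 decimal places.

Per-class precision (TP/(TP+FP)):
  cat: TP=3, FP=1+1+1+1=4 → 3/7 = 0.4286
  dog: TP=5, FP=2+1+0+0=3 → 5/8 = 0.6250
  bird: TP=9, FP=3+1+2+0=6 → 9/15 = 0.6000
  fish: TP=3, FP=0+1+0+3=4 → 3/7 = 0.4286
  horse: TP=3, FP=0+2+1+1=4 → 3/7 = 0.4286
Macro-precision = mean = (0.4286 + 0.6250 + 0.6000 + 0.4286 + 0.4286) / 5 = 0.502

0.502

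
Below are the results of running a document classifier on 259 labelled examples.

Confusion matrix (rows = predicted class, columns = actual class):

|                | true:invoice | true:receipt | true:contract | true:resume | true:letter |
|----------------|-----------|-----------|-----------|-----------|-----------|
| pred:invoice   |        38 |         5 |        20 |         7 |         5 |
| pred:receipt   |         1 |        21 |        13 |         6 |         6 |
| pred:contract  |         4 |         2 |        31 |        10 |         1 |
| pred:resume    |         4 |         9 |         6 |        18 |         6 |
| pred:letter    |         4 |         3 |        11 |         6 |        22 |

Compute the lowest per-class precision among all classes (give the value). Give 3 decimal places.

0.419

Per-class precision (TP/(TP+FP)):
  invoice: TP=38, FP=5+20+7+5=37 → 38/75 = 0.5067
  receipt: TP=21, FP=1+13+6+6=26 → 21/47 = 0.4468
  contract: TP=31, FP=4+2+10+1=17 → 31/48 = 0.6458
  resume: TP=18, FP=4+9+6+6=25 → 18/43 = 0.4186
  letter: TP=22, FP=4+3+11+6=24 → 22/46 = 0.4783
Lowest is class 'resume' with precision = 0.419.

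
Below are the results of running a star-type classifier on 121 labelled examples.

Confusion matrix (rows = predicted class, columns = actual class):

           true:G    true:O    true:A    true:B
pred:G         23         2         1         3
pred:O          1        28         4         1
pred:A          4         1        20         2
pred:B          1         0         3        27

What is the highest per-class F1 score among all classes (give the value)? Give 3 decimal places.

0.862

Per-class F1 score (2·TP/(2·TP+FP+FN)):
  G: TP=23, FP=2+1+3=6, FN=1+4+1=6 → 46/58 = 0.7931
  O: TP=28, FP=1+4+1=6, FN=2+1+0=3 → 56/65 = 0.8615
  A: TP=20, FP=4+1+2=7, FN=1+4+3=8 → 40/55 = 0.7273
  B: TP=27, FP=1+0+3=4, FN=3+1+2=6 → 54/64 = 0.8438
Highest is class 'O' with F1 score = 0.862.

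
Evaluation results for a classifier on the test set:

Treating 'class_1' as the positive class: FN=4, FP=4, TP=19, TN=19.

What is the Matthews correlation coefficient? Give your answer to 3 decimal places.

MCC = (TP·TN − FP·FN) / √((TP+FP)(TP+FN)(TN+FP)(TN+FN))
Numerator = 19·19 − 4·4 = 345
Denominator = √(23·23·23·23) = √279841 = 529.0000
MCC = 345 / 529.0000 = 0.652

0.652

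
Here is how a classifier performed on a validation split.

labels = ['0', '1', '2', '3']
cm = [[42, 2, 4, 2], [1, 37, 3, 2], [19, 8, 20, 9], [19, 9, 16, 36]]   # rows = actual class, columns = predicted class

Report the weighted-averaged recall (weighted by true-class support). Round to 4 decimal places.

0.5895

Per-class recall (TP/(TP+FN)):
  0: TP=42, FN=2+4+2=8 → 42/50 = 0.84000
  1: TP=37, FN=1+3+2=6 → 37/43 = 0.86047
  2: TP=20, FN=19+8+9=36 → 20/56 = 0.35714
  3: TP=36, FN=19+9+16=44 → 36/80 = 0.45000
Weighted-recall = Σ (supportᵢ/N)·recallᵢ with N=229: (50/229)·0.84000 + (43/229)·0.86047 + (56/229)·0.35714 + (80/229)·0.45000 = 0.5895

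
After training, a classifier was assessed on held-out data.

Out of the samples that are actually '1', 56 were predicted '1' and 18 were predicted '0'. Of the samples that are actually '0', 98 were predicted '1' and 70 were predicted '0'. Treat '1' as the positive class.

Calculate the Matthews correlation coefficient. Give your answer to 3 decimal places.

0.166

MCC = (TP·TN − FP·FN) / √((TP+FP)(TP+FN)(TN+FP)(TN+FN))
Numerator = 56·70 − 98·18 = 2156
Denominator = √(154·74·168·88) = √168478464 = 12979.9254
MCC = 2156 / 12979.9254 = 0.166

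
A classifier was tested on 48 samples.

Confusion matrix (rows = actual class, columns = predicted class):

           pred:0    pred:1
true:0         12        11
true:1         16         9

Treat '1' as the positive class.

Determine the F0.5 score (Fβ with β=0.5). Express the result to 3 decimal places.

Fβ = (1+β²)·TP / ((1+β²)·TP + β²·FN + FP), with β²=1/4
= 1.25·9 / (1.25·9 + 0.25·16 + 11) = 0.429

0.429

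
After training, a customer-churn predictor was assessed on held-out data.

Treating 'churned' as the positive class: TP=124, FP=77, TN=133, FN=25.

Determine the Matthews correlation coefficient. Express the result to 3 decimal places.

0.462

MCC = (TP·TN − FP·FN) / √((TP+FP)(TP+FN)(TN+FP)(TN+FN))
Numerator = 124·133 − 77·25 = 14567
Denominator = √(201·149·210·158) = √993707820 = 31523.1315
MCC = 14567 / 31523.1315 = 0.462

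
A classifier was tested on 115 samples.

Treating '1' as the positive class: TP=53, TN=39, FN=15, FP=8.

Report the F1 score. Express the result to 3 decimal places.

Precision = TP/(TP+FP) = 53/61 = 0.8689
Recall = TP/(TP+FN) = 53/68 = 0.7794
F1 = 2·TP/(2·TP+FP+FN) = 106/129 = 0.822

0.822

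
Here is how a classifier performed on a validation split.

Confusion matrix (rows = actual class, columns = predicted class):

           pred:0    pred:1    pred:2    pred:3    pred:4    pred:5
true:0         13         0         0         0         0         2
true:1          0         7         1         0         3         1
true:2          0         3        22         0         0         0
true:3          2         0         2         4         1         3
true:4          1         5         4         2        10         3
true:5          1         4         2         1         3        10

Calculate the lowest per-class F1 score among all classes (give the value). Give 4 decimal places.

0.4211

Per-class F1 score (2·TP/(2·TP+FP+FN)):
  0: TP=13, FP=0+0+2+1+1=4, FN=0+0+0+0+2=2 → 26/32 = 0.81250
  1: TP=7, FP=0+3+0+5+4=12, FN=0+1+0+3+1=5 → 14/31 = 0.45161
  2: TP=22, FP=0+1+2+4+2=9, FN=0+3+0+0+0=3 → 44/56 = 0.78571
  3: TP=4, FP=0+0+0+2+1=3, FN=2+0+2+1+3=8 → 8/19 = 0.42105
  4: TP=10, FP=0+3+0+1+3=7, FN=1+5+4+2+3=15 → 20/42 = 0.47619
  5: TP=10, FP=2+1+0+3+3=9, FN=1+4+2+1+3=11 → 20/40 = 0.50000
Lowest is class '3' with F1 score = 0.4211.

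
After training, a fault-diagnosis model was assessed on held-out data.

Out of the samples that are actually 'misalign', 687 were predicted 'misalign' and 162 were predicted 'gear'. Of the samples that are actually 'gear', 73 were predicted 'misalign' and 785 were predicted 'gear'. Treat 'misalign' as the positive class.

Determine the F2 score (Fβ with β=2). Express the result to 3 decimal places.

Fβ = (1+β²)·TP / ((1+β²)·TP + β²·FN + FP), with β²=4
= 5·687 / (5·687 + 4·162 + 73) = 0.827

0.827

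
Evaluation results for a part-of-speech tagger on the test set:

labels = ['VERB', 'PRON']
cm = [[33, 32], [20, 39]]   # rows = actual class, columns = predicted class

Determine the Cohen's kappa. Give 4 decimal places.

0.1671

Observed agreement pₒ = trace/N = 72/124 = 0.58065
Expected agreement pₑ = Σ (rowᵢ·colᵢ)/N² = (65·53 + 59·71)/124² = 0.49649
κ = (pₒ − pₑ)/(1 − pₑ) = (0.58065 − 0.49649)/(1 − 0.49649) = 0.1671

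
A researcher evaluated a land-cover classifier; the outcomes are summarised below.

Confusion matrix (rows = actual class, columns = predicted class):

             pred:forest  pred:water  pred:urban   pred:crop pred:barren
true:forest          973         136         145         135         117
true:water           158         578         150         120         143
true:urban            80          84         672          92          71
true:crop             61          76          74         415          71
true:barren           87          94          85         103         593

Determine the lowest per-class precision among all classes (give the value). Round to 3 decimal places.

Per-class precision (TP/(TP+FP)):
  forest: TP=973, FP=158+80+61+87=386 → 973/1359 = 0.7160
  water: TP=578, FP=136+84+76+94=390 → 578/968 = 0.5971
  urban: TP=672, FP=145+150+74+85=454 → 672/1126 = 0.5968
  crop: TP=415, FP=135+120+92+103=450 → 415/865 = 0.4798
  barren: TP=593, FP=117+143+71+71=402 → 593/995 = 0.5960
Lowest is class 'crop' with precision = 0.480.

0.480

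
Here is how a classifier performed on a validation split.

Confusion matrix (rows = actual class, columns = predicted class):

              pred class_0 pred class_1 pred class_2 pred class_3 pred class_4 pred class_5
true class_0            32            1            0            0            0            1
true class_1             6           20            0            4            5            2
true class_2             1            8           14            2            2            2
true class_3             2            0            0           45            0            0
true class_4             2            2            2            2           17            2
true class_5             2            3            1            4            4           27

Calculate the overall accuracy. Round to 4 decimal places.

0.7209

Accuracy = trace / total = (32+20+14+45+17+27=155) / 215 = 155/215 = 0.7209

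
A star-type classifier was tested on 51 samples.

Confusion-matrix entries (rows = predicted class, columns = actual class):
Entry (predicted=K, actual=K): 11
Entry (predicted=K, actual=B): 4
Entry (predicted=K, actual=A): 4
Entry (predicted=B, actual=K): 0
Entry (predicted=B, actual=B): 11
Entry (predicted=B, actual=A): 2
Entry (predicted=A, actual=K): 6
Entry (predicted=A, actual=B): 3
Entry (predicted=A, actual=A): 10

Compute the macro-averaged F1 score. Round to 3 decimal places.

0.631

Per-class F1 score (2·TP/(2·TP+FP+FN)):
  K: TP=11, FP=4+4=8, FN=0+6=6 → 22/36 = 0.6111
  B: TP=11, FP=0+2=2, FN=4+3=7 → 22/31 = 0.7097
  A: TP=10, FP=6+3=9, FN=4+2=6 → 20/35 = 0.5714
Macro-F1 score = mean = (0.6111 + 0.7097 + 0.5714) / 3 = 0.631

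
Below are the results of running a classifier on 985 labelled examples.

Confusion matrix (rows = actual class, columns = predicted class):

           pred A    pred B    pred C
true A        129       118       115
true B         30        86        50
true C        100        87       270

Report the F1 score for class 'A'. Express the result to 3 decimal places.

Take TP from the diagonal, FP from the rest of the 'A' prediction marginal, FN from the rest of the 'A' actual marginal.
F1 score = 2·TP/(2·TP+FP+FN).
A: TP=129, FP=30+100=130, FN=118+115=233 → 258/621 = 0.4155

0.415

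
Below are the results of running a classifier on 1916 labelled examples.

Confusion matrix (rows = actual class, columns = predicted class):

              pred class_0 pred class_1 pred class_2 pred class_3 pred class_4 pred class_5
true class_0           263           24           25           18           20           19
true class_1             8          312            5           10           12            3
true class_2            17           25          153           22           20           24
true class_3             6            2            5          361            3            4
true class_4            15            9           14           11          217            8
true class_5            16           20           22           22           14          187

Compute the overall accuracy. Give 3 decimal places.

Accuracy = trace / total = (263+312+153+361+217+187=1493) / 1916 = 1493/1916 = 0.779

0.779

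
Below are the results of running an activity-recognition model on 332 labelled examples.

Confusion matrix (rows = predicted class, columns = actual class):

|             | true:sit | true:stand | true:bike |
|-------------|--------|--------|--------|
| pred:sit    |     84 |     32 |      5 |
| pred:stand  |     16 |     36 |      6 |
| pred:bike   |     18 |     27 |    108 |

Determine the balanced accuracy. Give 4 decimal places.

0.6661

Balanced accuracy = mean of per-class recall.
  sit: recall = 84/118 = 0.71186
  stand: recall = 36/95 = 0.37895
  bike: recall = 108/119 = 0.90756
Mean = (0.71186 + 0.37895 + 0.90756) / 3 = 0.6661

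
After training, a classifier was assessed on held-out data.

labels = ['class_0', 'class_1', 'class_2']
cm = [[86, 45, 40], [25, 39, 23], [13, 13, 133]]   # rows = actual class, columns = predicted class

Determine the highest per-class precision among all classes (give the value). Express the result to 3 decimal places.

0.694

Per-class precision (TP/(TP+FP)):
  class_0: TP=86, FP=25+13=38 → 86/124 = 0.6935
  class_1: TP=39, FP=45+13=58 → 39/97 = 0.4021
  class_2: TP=133, FP=40+23=63 → 133/196 = 0.6786
Highest is class 'class_0' with precision = 0.694.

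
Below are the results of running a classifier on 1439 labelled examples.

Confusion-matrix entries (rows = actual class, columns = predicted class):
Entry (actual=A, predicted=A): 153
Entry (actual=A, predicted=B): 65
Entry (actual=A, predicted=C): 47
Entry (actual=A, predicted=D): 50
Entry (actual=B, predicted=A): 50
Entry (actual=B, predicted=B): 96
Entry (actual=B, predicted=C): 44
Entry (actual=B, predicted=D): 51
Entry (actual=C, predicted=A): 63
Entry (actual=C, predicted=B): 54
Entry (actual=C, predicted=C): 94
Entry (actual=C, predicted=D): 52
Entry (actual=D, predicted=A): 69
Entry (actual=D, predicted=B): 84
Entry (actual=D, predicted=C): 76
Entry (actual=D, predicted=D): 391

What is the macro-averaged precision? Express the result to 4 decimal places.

Per-class precision (TP/(TP+FP)):
  A: TP=153, FP=50+63+69=182 → 153/335 = 0.45672
  B: TP=96, FP=65+54+84=203 → 96/299 = 0.32107
  C: TP=94, FP=47+44+76=167 → 94/261 = 0.36015
  D: TP=391, FP=50+51+52=153 → 391/544 = 0.71875
Macro-precision = mean = (0.45672 + 0.32107 + 0.36015 + 0.71875) / 4 = 0.4642

0.4642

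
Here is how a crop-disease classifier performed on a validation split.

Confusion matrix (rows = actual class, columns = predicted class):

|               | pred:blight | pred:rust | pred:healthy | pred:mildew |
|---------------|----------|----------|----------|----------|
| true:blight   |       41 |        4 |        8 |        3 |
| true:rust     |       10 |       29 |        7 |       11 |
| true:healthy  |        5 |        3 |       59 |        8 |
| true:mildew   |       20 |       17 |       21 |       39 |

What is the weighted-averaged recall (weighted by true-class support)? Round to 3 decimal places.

0.589

Per-class recall (TP/(TP+FN)):
  blight: TP=41, FN=4+8+3=15 → 41/56 = 0.7321
  rust: TP=29, FN=10+7+11=28 → 29/57 = 0.5088
  healthy: TP=59, FN=5+3+8=16 → 59/75 = 0.7867
  mildew: TP=39, FN=20+17+21=58 → 39/97 = 0.4021
Weighted-recall = Σ (supportᵢ/N)·recallᵢ with N=285: (56/285)·0.7321 + (57/285)·0.5088 + (75/285)·0.7867 + (97/285)·0.4021 = 0.589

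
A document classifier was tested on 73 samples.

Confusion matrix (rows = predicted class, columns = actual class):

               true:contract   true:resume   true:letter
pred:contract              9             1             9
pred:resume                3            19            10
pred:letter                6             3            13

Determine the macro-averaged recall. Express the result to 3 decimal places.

Per-class recall (TP/(TP+FN)):
  contract: TP=9, FN=3+6=9 → 9/18 = 0.5000
  resume: TP=19, FN=1+3=4 → 19/23 = 0.8261
  letter: TP=13, FN=9+10=19 → 13/32 = 0.4063
Macro-recall = mean = (0.5000 + 0.8261 + 0.4063) / 3 = 0.577

0.577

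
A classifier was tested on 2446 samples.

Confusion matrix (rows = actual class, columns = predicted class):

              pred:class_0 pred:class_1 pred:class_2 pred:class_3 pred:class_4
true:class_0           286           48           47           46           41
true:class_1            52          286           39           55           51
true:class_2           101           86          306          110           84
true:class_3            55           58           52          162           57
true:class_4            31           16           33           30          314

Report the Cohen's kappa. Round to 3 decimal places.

0.442

Observed agreement pₒ = trace/N = 1354/2446 = 0.5536
Expected agreement pₑ = Σ (rowᵢ·colᵢ)/N² = (468·525 + 483·494 + 687·477 + 384·403 + 424·547)/2446² = 0.2004
κ = (pₒ − pₑ)/(1 − pₑ) = (0.5536 − 0.2004)/(1 − 0.2004) = 0.442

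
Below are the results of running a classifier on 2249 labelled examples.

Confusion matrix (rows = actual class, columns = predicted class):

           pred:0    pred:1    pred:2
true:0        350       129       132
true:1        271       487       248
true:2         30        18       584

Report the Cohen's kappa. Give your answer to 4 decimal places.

Observed agreement pₒ = trace/N = 1421/2249 = 0.63184
Expected agreement pₑ = Σ (rowᵢ·colᵢ)/N² = (611·651 + 1006·634 + 632·964)/2249² = 0.32519
κ = (pₒ − pₑ)/(1 − pₑ) = (0.63184 − 0.32519)/(1 − 0.32519) = 0.4544

0.4544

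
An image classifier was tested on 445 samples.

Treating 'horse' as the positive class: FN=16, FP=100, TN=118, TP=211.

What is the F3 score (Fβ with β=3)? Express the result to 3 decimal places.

Fβ = (1+β²)·TP / ((1+β²)·TP + β²·FN + FP), with β²=9
= 10·211 / (10·211 + 9·16 + 100) = 0.896

0.896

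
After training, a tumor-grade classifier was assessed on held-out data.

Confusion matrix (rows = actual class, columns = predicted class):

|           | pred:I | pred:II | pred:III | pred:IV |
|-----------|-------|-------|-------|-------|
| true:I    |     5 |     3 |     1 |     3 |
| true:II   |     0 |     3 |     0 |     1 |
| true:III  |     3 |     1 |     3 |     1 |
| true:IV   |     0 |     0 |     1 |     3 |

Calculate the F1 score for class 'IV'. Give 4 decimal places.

0.5000

Take TP from the diagonal, FP from the rest of the 'IV' prediction marginal, FN from the rest of the 'IV' actual marginal.
F1 score = 2·TP/(2·TP+FP+FN).
IV: TP=3, FP=3+1+1=5, FN=0+0+1=1 → 6/12 = 0.50000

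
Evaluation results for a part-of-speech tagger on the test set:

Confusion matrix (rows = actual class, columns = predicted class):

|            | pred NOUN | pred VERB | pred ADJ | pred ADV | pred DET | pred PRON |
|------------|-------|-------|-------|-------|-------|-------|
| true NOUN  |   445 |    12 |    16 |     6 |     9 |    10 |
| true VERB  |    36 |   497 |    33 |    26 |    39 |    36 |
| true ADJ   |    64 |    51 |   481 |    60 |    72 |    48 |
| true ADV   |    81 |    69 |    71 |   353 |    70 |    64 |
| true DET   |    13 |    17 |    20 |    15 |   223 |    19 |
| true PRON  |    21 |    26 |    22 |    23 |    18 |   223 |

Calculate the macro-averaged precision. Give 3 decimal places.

0.661

Per-class precision (TP/(TP+FP)):
  NOUN: TP=445, FP=36+64+81+13+21=215 → 445/660 = 0.6742
  VERB: TP=497, FP=12+51+69+17+26=175 → 497/672 = 0.7396
  ADJ: TP=481, FP=16+33+71+20+22=162 → 481/643 = 0.7481
  ADV: TP=353, FP=6+26+60+15+23=130 → 353/483 = 0.7308
  DET: TP=223, FP=9+39+72+70+18=208 → 223/431 = 0.5174
  PRON: TP=223, FP=10+36+48+64+19=177 → 223/400 = 0.5575
Macro-precision = mean = (0.6742 + 0.7396 + 0.7481 + 0.7308 + 0.5174 + 0.5575) / 6 = 0.661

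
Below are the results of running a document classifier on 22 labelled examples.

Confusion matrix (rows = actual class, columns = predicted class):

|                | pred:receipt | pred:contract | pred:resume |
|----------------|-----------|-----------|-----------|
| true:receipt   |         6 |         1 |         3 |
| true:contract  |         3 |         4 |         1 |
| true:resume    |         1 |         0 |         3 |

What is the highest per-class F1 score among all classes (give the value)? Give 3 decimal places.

0.615

Per-class F1 score (2·TP/(2·TP+FP+FN)):
  receipt: TP=6, FP=3+1=4, FN=1+3=4 → 12/20 = 0.6000
  contract: TP=4, FP=1+0=1, FN=3+1=4 → 8/13 = 0.6154
  resume: TP=3, FP=3+1=4, FN=1+0=1 → 6/11 = 0.5455
Highest is class 'contract' with F1 score = 0.615.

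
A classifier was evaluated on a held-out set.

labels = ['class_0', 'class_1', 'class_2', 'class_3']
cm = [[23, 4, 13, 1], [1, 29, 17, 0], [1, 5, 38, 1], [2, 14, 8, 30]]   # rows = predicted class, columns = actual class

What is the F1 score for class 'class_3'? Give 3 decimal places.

0.698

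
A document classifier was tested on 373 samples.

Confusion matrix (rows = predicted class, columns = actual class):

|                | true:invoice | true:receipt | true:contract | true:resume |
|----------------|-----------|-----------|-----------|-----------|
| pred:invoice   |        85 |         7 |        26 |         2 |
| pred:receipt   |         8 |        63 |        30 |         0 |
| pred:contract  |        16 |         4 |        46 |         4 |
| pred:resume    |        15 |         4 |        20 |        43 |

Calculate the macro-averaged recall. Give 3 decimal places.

0.687

Per-class recall (TP/(TP+FN)):
  invoice: TP=85, FN=8+16+15=39 → 85/124 = 0.6855
  receipt: TP=63, FN=7+4+4=15 → 63/78 = 0.8077
  contract: TP=46, FN=26+30+20=76 → 46/122 = 0.3770
  resume: TP=43, FN=2+0+4=6 → 43/49 = 0.8776
Macro-recall = mean = (0.6855 + 0.8077 + 0.3770 + 0.8776) / 4 = 0.687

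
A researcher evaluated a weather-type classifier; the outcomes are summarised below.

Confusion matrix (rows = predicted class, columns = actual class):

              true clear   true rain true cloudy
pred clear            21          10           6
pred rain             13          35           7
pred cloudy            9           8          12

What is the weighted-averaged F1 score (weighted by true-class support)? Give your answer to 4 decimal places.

0.5623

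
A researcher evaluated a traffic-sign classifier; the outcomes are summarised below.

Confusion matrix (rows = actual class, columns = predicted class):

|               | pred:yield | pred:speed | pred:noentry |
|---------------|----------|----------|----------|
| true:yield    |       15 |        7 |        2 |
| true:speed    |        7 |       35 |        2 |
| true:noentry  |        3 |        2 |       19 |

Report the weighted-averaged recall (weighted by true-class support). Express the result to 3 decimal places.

Per-class recall (TP/(TP+FN)):
  yield: TP=15, FN=7+2=9 → 15/24 = 0.6250
  speed: TP=35, FN=7+2=9 → 35/44 = 0.7955
  noentry: TP=19, FN=3+2=5 → 19/24 = 0.7917
Weighted-recall = Σ (supportᵢ/N)·recallᵢ with N=92: (24/92)·0.6250 + (44/92)·0.7955 + (24/92)·0.7917 = 0.750

0.750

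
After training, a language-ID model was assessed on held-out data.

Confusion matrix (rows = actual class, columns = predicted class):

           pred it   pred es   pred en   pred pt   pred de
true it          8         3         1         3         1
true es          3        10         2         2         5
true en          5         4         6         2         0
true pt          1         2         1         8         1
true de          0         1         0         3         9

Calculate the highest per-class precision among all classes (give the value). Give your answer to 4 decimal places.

Per-class precision (TP/(TP+FP)):
  it: TP=8, FP=3+5+1+0=9 → 8/17 = 0.47059
  es: TP=10, FP=3+4+2+1=10 → 10/20 = 0.50000
  en: TP=6, FP=1+2+1+0=4 → 6/10 = 0.60000
  pt: TP=8, FP=3+2+2+3=10 → 8/18 = 0.44444
  de: TP=9, FP=1+5+0+1=7 → 9/16 = 0.56250
Highest is class 'en' with precision = 0.6000.

0.6000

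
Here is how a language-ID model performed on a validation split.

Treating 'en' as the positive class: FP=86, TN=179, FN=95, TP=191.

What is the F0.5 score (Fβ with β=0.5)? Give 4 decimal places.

Fβ = (1+β²)·TP / ((1+β²)·TP + β²·FN + FP), with β²=1/4
= 1.25·191 / (1.25·191 + 0.25·95 + 86) = 0.6851

0.6851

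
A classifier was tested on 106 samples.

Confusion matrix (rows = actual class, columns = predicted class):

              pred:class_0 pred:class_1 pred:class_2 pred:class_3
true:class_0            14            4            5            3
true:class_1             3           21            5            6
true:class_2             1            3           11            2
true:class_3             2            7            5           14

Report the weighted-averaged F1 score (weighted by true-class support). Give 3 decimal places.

Per-class F1 score (2·TP/(2·TP+FP+FN)):
  class_0: TP=14, FP=3+1+2=6, FN=4+5+3=12 → 28/46 = 0.6087
  class_1: TP=21, FP=4+3+7=14, FN=3+5+6=14 → 42/70 = 0.6000
  class_2: TP=11, FP=5+5+5=15, FN=1+3+2=6 → 22/43 = 0.5116
  class_3: TP=14, FP=3+6+2=11, FN=2+7+5=14 → 28/53 = 0.5283
Weighted-F1 score = Σ (supportᵢ/N)·F1 scoreᵢ with N=106: (26/106)·0.6087 + (35/106)·0.6000 + (17/106)·0.5116 + (28/106)·0.5283 = 0.569

0.569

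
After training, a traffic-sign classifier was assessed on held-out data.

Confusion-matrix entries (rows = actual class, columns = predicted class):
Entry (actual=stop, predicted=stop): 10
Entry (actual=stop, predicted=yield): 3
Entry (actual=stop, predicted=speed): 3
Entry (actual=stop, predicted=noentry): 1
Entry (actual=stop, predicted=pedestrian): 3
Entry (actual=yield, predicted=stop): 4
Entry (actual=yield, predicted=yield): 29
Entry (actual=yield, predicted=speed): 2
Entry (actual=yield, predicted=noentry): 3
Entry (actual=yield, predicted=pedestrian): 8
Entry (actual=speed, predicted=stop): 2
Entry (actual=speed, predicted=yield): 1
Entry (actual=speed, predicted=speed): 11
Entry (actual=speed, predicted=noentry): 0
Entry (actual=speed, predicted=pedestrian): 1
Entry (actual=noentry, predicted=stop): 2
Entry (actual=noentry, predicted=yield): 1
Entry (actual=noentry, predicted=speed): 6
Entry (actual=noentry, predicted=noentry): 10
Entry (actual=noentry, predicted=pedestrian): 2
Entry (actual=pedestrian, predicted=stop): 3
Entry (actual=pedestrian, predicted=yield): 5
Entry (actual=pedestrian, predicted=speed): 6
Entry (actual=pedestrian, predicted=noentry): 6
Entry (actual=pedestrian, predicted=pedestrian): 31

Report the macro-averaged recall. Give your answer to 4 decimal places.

0.5896

Per-class recall (TP/(TP+FN)):
  stop: TP=10, FN=3+3+1+3=10 → 10/20 = 0.50000
  yield: TP=29, FN=4+2+3+8=17 → 29/46 = 0.63043
  speed: TP=11, FN=2+1+0+1=4 → 11/15 = 0.73333
  noentry: TP=10, FN=2+1+6+2=11 → 10/21 = 0.47619
  pedestrian: TP=31, FN=3+5+6+6=20 → 31/51 = 0.60784
Macro-recall = mean = (0.50000 + 0.63043 + 0.73333 + 0.47619 + 0.60784) / 5 = 0.5896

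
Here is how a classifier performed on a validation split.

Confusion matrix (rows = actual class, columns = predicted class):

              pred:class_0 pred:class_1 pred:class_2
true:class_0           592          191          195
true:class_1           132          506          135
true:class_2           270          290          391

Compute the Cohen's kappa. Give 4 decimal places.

Observed agreement pₒ = trace/N = 1489/2702 = 0.55107
Expected agreement pₑ = Σ (rowᵢ·colᵢ)/N² = (978·994 + 773·987 + 951·721)/2702² = 0.33157
κ = (pₒ − pₑ)/(1 − pₑ) = (0.55107 − 0.33157)/(1 − 0.33157) = 0.3284

0.3284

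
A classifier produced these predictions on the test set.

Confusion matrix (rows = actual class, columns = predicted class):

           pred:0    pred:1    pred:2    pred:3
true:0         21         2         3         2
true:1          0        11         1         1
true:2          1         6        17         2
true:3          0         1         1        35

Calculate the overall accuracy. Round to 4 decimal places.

0.8077

Accuracy = trace / total = (21+11+17+35=84) / 104 = 84/104 = 0.8077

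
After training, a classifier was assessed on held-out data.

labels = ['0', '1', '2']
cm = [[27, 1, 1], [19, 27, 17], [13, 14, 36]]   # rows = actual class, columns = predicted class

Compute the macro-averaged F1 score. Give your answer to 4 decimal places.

0.5811

Per-class F1 score (2·TP/(2·TP+FP+FN)):
  0: TP=27, FP=19+13=32, FN=1+1=2 → 54/88 = 0.61364
  1: TP=27, FP=1+14=15, FN=19+17=36 → 54/105 = 0.51429
  2: TP=36, FP=1+17=18, FN=13+14=27 → 72/117 = 0.61538
Macro-F1 score = mean = (0.61364 + 0.51429 + 0.61538) / 3 = 0.5811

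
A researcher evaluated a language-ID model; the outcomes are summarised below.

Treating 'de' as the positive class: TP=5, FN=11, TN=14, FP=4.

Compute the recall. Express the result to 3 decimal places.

0.313

Recall = TP/(TP+FN) = 5/(5+11) = 5/16 = 0.313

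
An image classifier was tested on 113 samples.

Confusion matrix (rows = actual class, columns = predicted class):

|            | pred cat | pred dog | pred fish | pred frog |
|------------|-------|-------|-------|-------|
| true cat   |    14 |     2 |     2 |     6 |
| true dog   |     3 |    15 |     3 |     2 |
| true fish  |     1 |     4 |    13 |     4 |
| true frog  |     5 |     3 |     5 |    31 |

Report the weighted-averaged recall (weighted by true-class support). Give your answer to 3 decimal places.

0.646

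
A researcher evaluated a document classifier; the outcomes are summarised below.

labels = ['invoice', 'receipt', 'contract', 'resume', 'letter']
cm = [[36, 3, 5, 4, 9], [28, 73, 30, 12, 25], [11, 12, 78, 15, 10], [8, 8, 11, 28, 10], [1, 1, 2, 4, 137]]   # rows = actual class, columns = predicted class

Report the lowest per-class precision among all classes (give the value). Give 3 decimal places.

Per-class precision (TP/(TP+FP)):
  invoice: TP=36, FP=28+11+8+1=48 → 36/84 = 0.4286
  receipt: TP=73, FP=3+12+8+1=24 → 73/97 = 0.7526
  contract: TP=78, FP=5+30+11+2=48 → 78/126 = 0.6190
  resume: TP=28, FP=4+12+15+4=35 → 28/63 = 0.4444
  letter: TP=137, FP=9+25+10+10=54 → 137/191 = 0.7173
Lowest is class 'invoice' with precision = 0.429.

0.429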